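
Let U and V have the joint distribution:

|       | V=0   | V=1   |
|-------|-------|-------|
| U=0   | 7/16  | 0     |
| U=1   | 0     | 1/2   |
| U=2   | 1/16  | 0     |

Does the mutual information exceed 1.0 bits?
Marginal P(U) (row sums):
  P(U=0) = 7/16 + 0 = 7/16
  P(U=1) = 0 + 1/2 = 1/2
  P(U=2) = 1/16 + 0 = 1/16
Marginal P(V) (column sums):
  P(V=0) = 7/16 + 0 + 1/16 = 1/2
  P(V=1) = 0 + 1/2 + 0 = 1/2

H(U) = -[(7/16)·log₂(7/16) + (1/2)·log₂(1/2) + (1/16)·log₂(1/16)]
  = 0.5218 + 0.5000 + 0.2500
  = 1.2718 bits
H(V) = -[(1/2)·log₂(1/2) + (1/2)·log₂(1/2)]
  = 0.5000 + 0.5000
  = 1.0000 bits
H(U,V) = -[(7/16)·log₂(7/16) + (1/2)·log₂(1/2) + (1/16)·log₂(1/16)]
  = 0.5218 + 0.5000 + 0.2500
  = 1.2718 bits

I(U;V) = H(U) + H(V) - H(U,V)
  = 1.2718 + 1.0000 - 1.2718
  = 1.0000 bits

No. I(U;V) = 1.0000 bits, which is ≤ 1.0 bits.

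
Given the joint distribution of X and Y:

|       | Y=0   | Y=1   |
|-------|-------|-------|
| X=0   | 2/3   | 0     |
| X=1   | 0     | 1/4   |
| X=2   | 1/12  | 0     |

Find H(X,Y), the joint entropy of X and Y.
H(X,Y) = -Σ P(X,Y) log₂ P(X,Y), summed over the non-zero cells:
H(X,Y) = -[(2/3)·log₂(2/3) + (1/4)·log₂(1/4) + (1/12)·log₂(1/12)]
  = 0.3900 + 0.5000 + 0.2987
  = 1.1887 bits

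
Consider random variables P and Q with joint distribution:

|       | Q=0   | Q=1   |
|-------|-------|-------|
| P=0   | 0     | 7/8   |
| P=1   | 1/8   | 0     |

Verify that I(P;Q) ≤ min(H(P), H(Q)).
Marginal P(P) (row sums):
  P(P=0) = 0 + 7/8 = 7/8
  P(P=1) = 1/8 + 0 = 1/8
Marginal P(Q) (column sums):
  P(Q=0) = 0 + 1/8 = 1/8
  P(Q=1) = 7/8 + 0 = 7/8

H(P) = -[(7/8)·log₂(7/8) + (1/8)·log₂(1/8)]
  = 0.1686 + 0.3750
  = 0.5436 bits
H(Q) = -[(1/8)·log₂(1/8) + (7/8)·log₂(7/8)]
  = 0.3750 + 0.1686
  = 0.5436 bits
H(P,Q) = -[(7/8)·log₂(7/8) + (1/8)·log₂(1/8)]
  = 0.1686 + 0.3750
  = 0.5436 bits

I(P;Q) = H(P) + H(Q) - H(P,Q)
  = 0.5436 + 0.5436 - 0.5436
  = 0.5436 bits

min(H(P), H(Q)) = min(0.5436, 0.5436) = 0.5436 bits
Since 0.5436 ≤ 0.5436, the bound is satisfied ✓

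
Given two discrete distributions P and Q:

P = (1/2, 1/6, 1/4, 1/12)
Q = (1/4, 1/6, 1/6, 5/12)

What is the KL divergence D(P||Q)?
D(P||Q) = Σ P(i) log₂(P(i)/Q(i))
  i=0: (1/2) × log₂((1/2)/(1/4)) = (1/2) × log₂(2) = 0.5000
  i=1: (1/6) × log₂((1/6)/(1/6)) = (1/6) × log₂(1) = 0.0000
  i=2: (1/4) × log₂((1/4)/(1/6)) = (1/4) × log₂(3/2) = 0.1462
  i=3: (1/12) × log₂((1/12)/(5/12)) = (1/12) × log₂(1/5) = -0.1935
D(P||Q) = 0.5000 + 0.0000 + 0.1462 - 0.1935
  = 0.4527 bits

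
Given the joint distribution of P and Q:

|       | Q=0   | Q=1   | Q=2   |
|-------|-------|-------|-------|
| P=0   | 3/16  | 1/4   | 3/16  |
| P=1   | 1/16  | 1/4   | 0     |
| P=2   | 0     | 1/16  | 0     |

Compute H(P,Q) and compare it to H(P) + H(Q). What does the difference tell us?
Marginal P(P) (row sums):
  P(P=0) = 3/16 + 1/4 + 3/16 = 5/8
  P(P=1) = 1/16 + 1/4 + 0 = 5/16
  P(P=2) = 0 + 1/16 + 0 = 1/16
Marginal P(Q) (column sums):
  P(Q=0) = 3/16 + 1/16 + 0 = 1/4
  P(Q=1) = 1/4 + 1/4 + 1/16 = 9/16
  P(Q=2) = 3/16 + 0 + 0 = 3/16

H(P,Q) = -[(3/16)·log₂(3/16) + (1/4)·log₂(1/4) + (3/16)·log₂(3/16) + (1/16)·log₂(1/16) + (1/4)·log₂(1/4) + (1/16)·log₂(1/16)]
  = 0.4528 + 0.5000 + 0.4528 + 0.2500 + 0.5000 + 0.2500
  = 2.4056 bits
H(P) = -[(5/8)·log₂(5/8) + (5/16)·log₂(5/16) + (1/16)·log₂(1/16)]
  = 0.4238 + 0.5244 + 0.2500
  = 1.1982 bits
H(Q) = -[(1/4)·log₂(1/4) + (9/16)·log₂(9/16) + (3/16)·log₂(3/16)]
  = 0.5000 + 0.4669 + 0.4528
  = 1.4197 bits

H(P) + H(Q) = 1.1982 + 1.4197 = 2.6179 bits
Difference: H(P) + H(Q) - H(P,Q) = 2.6179 - 2.4056 = 0.2123 bits = I(P;Q)

The difference is the mutual information; it is positive here, so P and Q are dependent (knowing one reduces uncertainty about the other by 0.2123 bits).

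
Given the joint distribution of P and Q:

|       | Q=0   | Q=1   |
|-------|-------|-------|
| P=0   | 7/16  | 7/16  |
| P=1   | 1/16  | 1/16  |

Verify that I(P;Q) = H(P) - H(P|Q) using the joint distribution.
Left side, from I(P;Q) = H(P) + H(Q) - H(P,Q):
Marginal P(P) (row sums):
  P(P=0) = 7/16 + 7/16 = 7/8
  P(P=1) = 1/16 + 1/16 = 1/8
Marginal P(Q) (column sums):
  P(Q=0) = 7/16 + 1/16 = 1/2
  P(Q=1) = 7/16 + 1/16 = 1/2

H(P) = -[(7/8)·log₂(7/8) + (1/8)·log₂(1/8)]
  = 0.1686 + 0.3750
  = 0.5436 bits
H(Q) = -[(1/2)·log₂(1/2) + (1/2)·log₂(1/2)]
  = 0.5000 + 0.5000
  = 1.0000 bits
H(P,Q) = -[(7/16)·log₂(7/16) + (7/16)·log₂(7/16) + (1/16)·log₂(1/16) + (1/16)·log₂(1/16)]
  = 0.5218 + 0.5218 + 0.2500 + 0.2500
  = 1.5436 bits

I(P;Q) = H(P) + H(Q) - H(P,Q)
  = 0.5436 + 1.0000 - 1.5436
  = 0.0000 bits

Right side, with H(P|Q) computed directly from the conditional probabilities:
H(P|Q) = -Σ P(P,Q)·log₂ P(P|Q), where P(P|Q) = P(P,Q) / P(Q)
  (P=0,Q=0): P(P|Q) = (7/16)/(1/2) = 7/8;  -(7/16)·log₂(7/8) = 0.0843
  (P=0,Q=1): P(P|Q) = (7/16)/(1/2) = 7/8;  -(7/16)·log₂(7/8) = 0.0843
  (P=1,Q=0): P(P|Q) = (1/16)/(1/2) = 1/8;  -(1/16)·log₂(1/8) = 0.1875
  (P=1,Q=1): P(P|Q) = (1/16)/(1/2) = 1/8;  -(1/16)·log₂(1/8) = 0.1875
H(P|Q) = 0.0843 + 0.0843 + 0.1875 + 0.1875
  = 0.5436 bits
H(P) - H(P|Q) = 0.5436 - 0.5436 = 0.0000 bits

Both sides equal 0.0000 bits, so I(P;Q) = H(P) - H(P|Q) ✓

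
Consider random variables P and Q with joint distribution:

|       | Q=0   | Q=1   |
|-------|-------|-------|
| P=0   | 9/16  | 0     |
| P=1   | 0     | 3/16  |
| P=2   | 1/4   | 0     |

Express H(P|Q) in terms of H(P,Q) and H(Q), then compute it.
H(P|Q) = H(P,Q) - H(Q)

Marginal P(Q) (column sums):
  P(Q=0) = 9/16 + 0 + 1/4 = 13/16
  P(Q=1) = 0 + 3/16 + 0 = 3/16

H(P,Q) = -[(9/16)·log₂(9/16) + (3/16)·log₂(3/16) + (1/4)·log₂(1/4)]
  = 0.4669 + 0.4528 + 0.5000
  = 1.4197 bits
H(Q) = -[(13/16)·log₂(13/16) + (3/16)·log₂(3/16)]
  = 0.2434 + 0.4528
  = 0.6962 bits

H(P|Q) = 1.4197 - 0.6962 = 0.7235 bits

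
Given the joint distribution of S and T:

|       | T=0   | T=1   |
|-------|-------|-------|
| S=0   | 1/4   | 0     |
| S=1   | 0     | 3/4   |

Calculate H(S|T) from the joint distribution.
Marginal P(T) (column sums):
  P(T=0) = 1/4 + 0 = 1/4
  P(T=1) = 0 + 3/4 = 3/4

H(S|T) = -Σ P(S,T)·log₂ P(S|T), where P(S|T) = P(S,T) / P(T)
  (cells with P(S,T) = 0 contribute 0)
  (S=0,T=0): P(S|T) = (1/4)/(1/4) = 1;  -(1/4)·log₂(1) = 0.0000
  (S=1,T=1): P(S|T) = (3/4)/(3/4) = 1;  -(3/4)·log₂(1) = 0.0000
H(S|T) = 0.0000 + 0.0000
  = 0.0000 bits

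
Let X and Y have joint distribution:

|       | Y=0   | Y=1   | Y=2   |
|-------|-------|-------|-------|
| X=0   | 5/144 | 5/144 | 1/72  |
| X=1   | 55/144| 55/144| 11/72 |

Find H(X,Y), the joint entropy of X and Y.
H(X,Y) = -Σ P(X,Y) log₂ P(X,Y), summed over the non-zero cells:
H(X,Y) = -[(5/144)·log₂(5/144) + (5/144)·log₂(5/144) + (1/72)·log₂(1/72) + (55/144)·log₂(55/144) + (55/144)·log₂(55/144) + (11/72)·log₂(11/72)]
  = 0.1683 + 0.1683 + 0.0857 + 0.5304 + 0.5304 + 0.4141
  = 1.8972 bits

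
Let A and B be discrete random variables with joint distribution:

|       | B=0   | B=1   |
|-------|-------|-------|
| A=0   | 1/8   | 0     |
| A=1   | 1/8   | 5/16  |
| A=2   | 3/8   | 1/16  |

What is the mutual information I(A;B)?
Marginal P(A) (row sums):
  P(A=0) = 1/8 + 0 = 1/8
  P(A=1) = 1/8 + 5/16 = 7/16
  P(A=2) = 3/8 + 1/16 = 7/16
Marginal P(B) (column sums):
  P(B=0) = 1/8 + 1/8 + 3/8 = 5/8
  P(B=1) = 0 + 5/16 + 1/16 = 3/8

H(A) = -[(1/8)·log₂(1/8) + (7/16)·log₂(7/16) + (7/16)·log₂(7/16)]
  = 0.3750 + 0.5218 + 0.5218
  = 1.4186 bits
H(B) = -[(5/8)·log₂(5/8) + (3/8)·log₂(3/8)]
  = 0.4238 + 0.5306
  = 0.9544 bits
H(A,B) = -[(1/8)·log₂(1/8) + (1/8)·log₂(1/8) + (5/16)·log₂(5/16) + (3/8)·log₂(3/8) + (1/16)·log₂(1/16)]
  = 0.3750 + 0.3750 + 0.5244 + 0.5306 + 0.2500
  = 2.0550 bits

I(A;B) = H(A) + H(B) - H(A,B)
  = 1.4186 + 0.9544 - 2.0550
  = 0.3180 bits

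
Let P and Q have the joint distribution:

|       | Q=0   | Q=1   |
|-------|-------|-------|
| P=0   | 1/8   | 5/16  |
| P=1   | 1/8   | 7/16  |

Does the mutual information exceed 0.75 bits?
Marginal P(P) (row sums):
  P(P=0) = 1/8 + 5/16 = 7/16
  P(P=1) = 1/8 + 7/16 = 9/16
Marginal P(Q) (column sums):
  P(Q=0) = 1/8 + 1/8 = 1/4
  P(Q=1) = 5/16 + 7/16 = 3/4

H(P) = -[(7/16)·log₂(7/16) + (9/16)·log₂(9/16)]
  = 0.5218 + 0.4669
  = 0.9887 bits
H(Q) = -[(1/4)·log₂(1/4) + (3/4)·log₂(3/4)]
  = 0.5000 + 0.3113
  = 0.8113 bits
H(P,Q) = -[(1/8)·log₂(1/8) + (5/16)·log₂(5/16) + (1/8)·log₂(1/8) + (7/16)·log₂(7/16)]
  = 0.3750 + 0.5244 + 0.3750 + 0.5218
  = 1.7962 bits

I(P;Q) = H(P) + H(Q) - H(P,Q)
  = 0.9887 + 0.8113 - 1.7962
  = 0.0038 bits

No. I(P;Q) = 0.0038 bits, which is ≤ 0.75 bits.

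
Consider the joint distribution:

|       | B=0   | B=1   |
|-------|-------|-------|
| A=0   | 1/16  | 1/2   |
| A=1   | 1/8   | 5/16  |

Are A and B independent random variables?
Marginal P(A) (row sums):
  P(A=0) = 1/16 + 1/2 = 9/16
  P(A=1) = 1/8 + 5/16 = 7/16
Marginal P(B) (column sums):
  P(B=0) = 1/16 + 1/8 = 3/16
  P(B=1) = 1/2 + 5/16 = 13/16

A and B are independent iff P(A=i,B=j) = P(A=i)·P(B=j) for every cell.
  P(A=0)·P(B=0) = 9/16 × 3/16 = 27/256, but P(A=0,B=0) = 1/16 ✗

No, A and B are not independent. Quantitatively, I(A;B) > 0:

H(A) = -[(9/16)·log₂(9/16) + (7/16)·log₂(7/16)]
  = 0.4669 + 0.5218
  = 0.9887 bits
H(B) = -[(3/16)·log₂(3/16) + (13/16)·log₂(13/16)]
  = 0.4528 + 0.2434
  = 0.6962 bits
H(A,B) = -[(1/16)·log₂(1/16) + (1/2)·log₂(1/2) + (1/8)·log₂(1/8) + (5/16)·log₂(5/16)]
  = 0.2500 + 0.5000 + 0.3750 + 0.5244
  = 1.6494 bits
I(A;B) = H(A) + H(B) - H(A,B) = 0.9887 + 0.6962 - 1.6494 = 0.0355 bits > 0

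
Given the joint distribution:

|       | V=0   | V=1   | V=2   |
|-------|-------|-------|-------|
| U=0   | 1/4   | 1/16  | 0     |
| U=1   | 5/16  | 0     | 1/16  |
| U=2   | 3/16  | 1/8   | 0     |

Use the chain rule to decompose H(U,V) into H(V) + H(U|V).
By the chain rule: H(U,V) = H(V) + H(U|V)

Marginal P(V) (column sums):
  P(V=0) = 1/4 + 5/16 + 3/16 = 3/4
  P(V=1) = 1/16 + 0 + 1/8 = 3/16
  P(V=2) = 0 + 1/16 + 0 = 1/16
H(V) = -[(3/4)·log₂(3/4) + (3/16)·log₂(3/16) + (1/16)·log₂(1/16)]
  = 0.3113 + 0.4528 + 0.2500
  = 1.0141 bits
H(U|V) = -Σ P(U,V)·log₂ P(U|V), where P(U|V) = P(U,V) / P(V)
  (cells with P(U,V) = 0 contribute 0)
  (U=0,V=0): P(U|V) = (1/4)/(3/4) = 1/3;  -(1/4)·log₂(1/3) = 0.3962
  (U=0,V=1): P(U|V) = (1/16)/(3/16) = 1/3;  -(1/16)·log₂(1/3) = 0.0991
  (U=1,V=0): P(U|V) = (5/16)/(3/4) = 5/12;  -(5/16)·log₂(5/12) = 0.3947
  (U=1,V=2): P(U|V) = (1/16)/(1/16) = 1;  -(1/16)·log₂(1) = 0.0000
  (U=2,V=0): P(U|V) = (3/16)/(3/4) = 1/4;  -(3/16)·log₂(1/4) = 0.3750
  (U=2,V=1): P(U|V) = (1/8)/(3/16) = 2/3;  -(1/8)·log₂(2/3) = 0.0731
H(U|V) = 0.3962 + 0.0991 + 0.3947 + 0.0000 + 0.3750 + 0.0731
  = 1.3381 bits

H(U,V) = H(V) + H(U|V) = 1.0141 + 1.3381 = 2.3522 bits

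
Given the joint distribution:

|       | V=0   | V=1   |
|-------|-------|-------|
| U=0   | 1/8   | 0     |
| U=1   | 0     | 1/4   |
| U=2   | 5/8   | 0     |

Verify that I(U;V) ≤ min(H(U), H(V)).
Marginal P(U) (row sums):
  P(U=0) = 1/8 + 0 = 1/8
  P(U=1) = 0 + 1/4 = 1/4
  P(U=2) = 5/8 + 0 = 5/8
Marginal P(V) (column sums):
  P(V=0) = 1/8 + 0 + 5/8 = 3/4
  P(V=1) = 0 + 1/4 + 0 = 1/4

H(U) = -[(1/8)·log₂(1/8) + (1/4)·log₂(1/4) + (5/8)·log₂(5/8)]
  = 0.3750 + 0.5000 + 0.4238
  = 1.2988 bits
H(V) = -[(3/4)·log₂(3/4) + (1/4)·log₂(1/4)]
  = 0.3113 + 0.5000
  = 0.8113 bits
H(U,V) = -[(1/8)·log₂(1/8) + (1/4)·log₂(1/4) + (5/8)·log₂(5/8)]
  = 0.3750 + 0.5000 + 0.4238
  = 1.2988 bits

I(U;V) = H(U) + H(V) - H(U,V)
  = 1.2988 + 0.8113 - 1.2988
  = 0.8113 bits

min(H(U), H(V)) = min(1.2988, 0.8113) = 0.8113 bits
Since 0.8113 ≤ 0.8113, the bound is satisfied ✓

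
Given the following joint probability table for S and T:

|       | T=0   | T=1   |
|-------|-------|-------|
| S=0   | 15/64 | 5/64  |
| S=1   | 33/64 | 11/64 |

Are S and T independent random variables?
Marginal P(S) (row sums):
  P(S=0) = 15/64 + 5/64 = 5/16
  P(S=1) = 33/64 + 11/64 = 11/16
Marginal P(T) (column sums):
  P(T=0) = 15/64 + 33/64 = 3/4
  P(T=1) = 5/64 + 11/64 = 1/4

S and T are independent iff P(S=i,T=j) = P(S=i)·P(T=j) for every cell.
  P(S=0)·P(T=0) = 5/16 × 3/4 = 15/64 = P(S=0,T=0) ✓
  P(S=0)·P(T=1) = 5/16 × 1/4 = 5/64 = P(S=0,T=1) ✓
  P(S=1)·P(T=0) = 11/16 × 3/4 = 33/64 = P(S=1,T=0) ✓
  P(S=1)·P(T=1) = 11/16 × 1/4 = 11/64 = P(S=1,T=1) ✓

Yes, S and T are independent: every cell factors, so I(S;T) = 0 bits.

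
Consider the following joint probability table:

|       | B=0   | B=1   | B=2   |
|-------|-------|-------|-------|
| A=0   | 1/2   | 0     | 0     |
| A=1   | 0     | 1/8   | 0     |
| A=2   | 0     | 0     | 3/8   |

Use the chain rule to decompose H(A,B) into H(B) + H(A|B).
By the chain rule: H(A,B) = H(B) + H(A|B)

Marginal P(B) (column sums):
  P(B=0) = 1/2 + 0 + 0 = 1/2
  P(B=1) = 0 + 1/8 + 0 = 1/8
  P(B=2) = 0 + 0 + 3/8 = 3/8
H(B) = -[(1/2)·log₂(1/2) + (1/8)·log₂(1/8) + (3/8)·log₂(3/8)]
  = 0.5000 + 0.3750 + 0.5306
  = 1.4056 bits
H(A|B) = -Σ P(A,B)·log₂ P(A|B), where P(A|B) = P(A,B) / P(B)
  (cells with P(A,B) = 0 contribute 0)
  (A=0,B=0): P(A|B) = (1/2)/(1/2) = 1;  -(1/2)·log₂(1) = 0.0000
  (A=1,B=1): P(A|B) = (1/8)/(1/8) = 1;  -(1/8)·log₂(1) = 0.0000
  (A=2,B=2): P(A|B) = (3/8)/(3/8) = 1;  -(3/8)·log₂(1) = 0.0000
H(A|B) = 0.0000 + 0.0000 + 0.0000
  = 0.0000 bits

H(A,B) = H(B) + H(A|B) = 1.4056 + 0.0000 = 1.4056 bits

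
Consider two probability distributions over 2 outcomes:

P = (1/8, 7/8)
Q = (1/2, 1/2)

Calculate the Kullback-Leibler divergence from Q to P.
D(P||Q) = Σ P(i) log₂(P(i)/Q(i))
  i=0: (1/8) × log₂((1/8)/(1/2)) = (1/8) × log₂(1/4) = -0.2500
  i=1: (7/8) × log₂((7/8)/(1/2)) = (7/8) × log₂(7/4) = 0.7064
D(P||Q) = -0.2500 + 0.7064
  = 0.4564 bits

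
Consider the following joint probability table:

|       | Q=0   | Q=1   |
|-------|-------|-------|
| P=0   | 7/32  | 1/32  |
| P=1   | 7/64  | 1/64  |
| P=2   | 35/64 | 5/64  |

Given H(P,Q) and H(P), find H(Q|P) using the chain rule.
From the chain rule: H(P,Q) = H(P) + H(Q|P)
Therefore: H(Q|P) = H(P,Q) - H(P)

H(P,Q) = -[(7/32)·log₂(7/32) + (1/32)·log₂(1/32) + (7/64)·log₂(7/64) + (1/64)·log₂(1/64) + (35/64)·log₂(35/64) + (5/64)·log₂(5/64)]
  = 0.4796 + 0.1563 + 0.3492 + 0.0938 + 0.4762 + 0.2873
  = 1.8424 bits
Marginal P(P) (row sums):
  P(P=0) = 7/32 + 1/32 = 1/4
  P(P=1) = 7/64 + 1/64 = 1/8
  P(P=2) = 35/64 + 5/64 = 5/8
H(P) = -[(1/4)·log₂(1/4) + (1/8)·log₂(1/8) + (5/8)·log₂(5/8)]
  = 0.5000 + 0.3750 + 0.4238
  = 1.2988 bits

H(Q|P) = 1.8424 - 1.2988 = 0.5436 bits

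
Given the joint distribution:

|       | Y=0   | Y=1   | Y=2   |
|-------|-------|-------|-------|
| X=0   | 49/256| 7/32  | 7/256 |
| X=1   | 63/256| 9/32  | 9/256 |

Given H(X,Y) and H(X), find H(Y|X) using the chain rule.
From the chain rule: H(X,Y) = H(X) + H(Y|X)
Therefore: H(Y|X) = H(X,Y) - H(X)

H(X,Y) = -[(49/256)·log₂(49/256) + (7/32)·log₂(7/32) + (7/256)·log₂(7/256) + (63/256)·log₂(63/256) + (9/32)·log₂(9/32) + (9/256)·log₂(9/256)]
  = 0.4566 + 0.4796 + 0.1420 + 0.4978 + 0.5147 + 0.1698
  = 2.2605 bits
Marginal P(X) (row sums):
  P(X=0) = 49/256 + 7/32 + 7/256 = 7/16
  P(X=1) = 63/256 + 9/32 + 9/256 = 9/16
H(X) = -[(7/16)·log₂(7/16) + (9/16)·log₂(9/16)]
  = 0.5218 + 0.4669
  = 0.9887 bits

H(Y|X) = 2.2605 - 0.9887 = 1.2718 bits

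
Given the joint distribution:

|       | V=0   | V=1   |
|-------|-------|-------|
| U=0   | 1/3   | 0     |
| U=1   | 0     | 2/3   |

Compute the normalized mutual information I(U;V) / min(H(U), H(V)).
Marginal P(U) (row sums):
  P(U=0) = 1/3 + 0 = 1/3
  P(U=1) = 0 + 2/3 = 2/3
Marginal P(V) (column sums):
  P(V=0) = 1/3 + 0 = 1/3
  P(V=1) = 0 + 2/3 = 2/3

H(U) = -[(1/3)·log₂(1/3) + (2/3)·log₂(2/3)]
  = 0.5283 + 0.3900
  = 0.9183 bits
H(V) = -[(1/3)·log₂(1/3) + (2/3)·log₂(2/3)]
  = 0.5283 + 0.3900
  = 0.9183 bits
H(U,V) = -[(1/3)·log₂(1/3) + (2/3)·log₂(2/3)]
  = 0.5283 + 0.3900
  = 0.9183 bits

I(U;V) = H(U) + H(V) - H(U,V)
  = 0.9183 + 0.9183 - 0.9183
  = 0.9183 bits

min(H(U), H(V)) = min(0.9183, 0.9183) = 0.9183 bits
Normalized MI = 0.9183 / 0.9183 = 1.0000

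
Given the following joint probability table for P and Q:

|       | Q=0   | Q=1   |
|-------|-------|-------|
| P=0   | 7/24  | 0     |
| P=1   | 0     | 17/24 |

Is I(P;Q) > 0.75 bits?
Marginal P(P) (row sums):
  P(P=0) = 7/24 + 0 = 7/24
  P(P=1) = 0 + 17/24 = 17/24
Marginal P(Q) (column sums):
  P(Q=0) = 7/24 + 0 = 7/24
  P(Q=1) = 0 + 17/24 = 17/24

H(P) = -[(7/24)·log₂(7/24) + (17/24)·log₂(17/24)]
  = 0.5185 + 0.3524
  = 0.8709 bits
H(Q) = -[(7/24)·log₂(7/24) + (17/24)·log₂(17/24)]
  = 0.5185 + 0.3524
  = 0.8709 bits
H(P,Q) = -[(7/24)·log₂(7/24) + (17/24)·log₂(17/24)]
  = 0.5185 + 0.3524
  = 0.8709 bits

I(P;Q) = H(P) + H(Q) - H(P,Q)
  = 0.8709 + 0.8709 - 0.8709
  = 0.8709 bits

Yes. I(P;Q) = 0.8709 bits, which is > 0.75 bits.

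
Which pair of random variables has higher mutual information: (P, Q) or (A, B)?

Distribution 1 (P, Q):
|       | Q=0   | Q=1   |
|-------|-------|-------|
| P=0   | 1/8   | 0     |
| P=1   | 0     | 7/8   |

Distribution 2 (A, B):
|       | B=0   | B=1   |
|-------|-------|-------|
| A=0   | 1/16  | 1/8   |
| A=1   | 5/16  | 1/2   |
Distribution 1 (P, Q):
Marginal P(P) (row sums):
  P(P=0) = 1/8 + 0 = 1/8
  P(P=1) = 0 + 7/8 = 7/8
Marginal P(Q) (column sums):
  P(Q=0) = 1/8 + 0 = 1/8
  P(Q=1) = 0 + 7/8 = 7/8

H(P) = -[(1/8)·log₂(1/8) + (7/8)·log₂(7/8)]
  = 0.3750 + 0.1686
  = 0.5436 bits
H(Q) = -[(1/8)·log₂(1/8) + (7/8)·log₂(7/8)]
  = 0.3750 + 0.1686
  = 0.5436 bits
H(P,Q) = -[(1/8)·log₂(1/8) + (7/8)·log₂(7/8)]
  = 0.3750 + 0.1686
  = 0.5436 bits

I(P;Q) = H(P) + H(Q) - H(P,Q)
  = 0.5436 + 0.5436 - 0.5436
  = 0.5436 bits

Distribution 2 (A, B):
Marginal P(A) (row sums):
  P(A=0) = 1/16 + 1/8 = 3/16
  P(A=1) = 5/16 + 1/2 = 13/16
Marginal P(B) (column sums):
  P(B=0) = 1/16 + 5/16 = 3/8
  P(B=1) = 1/8 + 1/2 = 5/8

H(A) = -[(3/16)·log₂(3/16) + (13/16)·log₂(13/16)]
  = 0.4528 + 0.2434
  = 0.6962 bits
H(B) = -[(3/8)·log₂(3/8) + (5/8)·log₂(5/8)]
  = 0.5306 + 0.4238
  = 0.9544 bits
H(A,B) = -[(1/16)·log₂(1/16) + (1/8)·log₂(1/8) + (5/16)·log₂(5/16) + (1/2)·log₂(1/2)]
  = 0.2500 + 0.3750 + 0.5244 + 0.5000
  = 1.6494 bits

I(A;B) = H(A) + H(B) - H(A,B)
  = 0.6962 + 0.9544 - 1.6494
  = 0.0012 bits

I(P;Q) = 0.5436 bits > I(A;B) = 0.0012 bits, so (P, Q) has the higher mutual information (stronger dependence).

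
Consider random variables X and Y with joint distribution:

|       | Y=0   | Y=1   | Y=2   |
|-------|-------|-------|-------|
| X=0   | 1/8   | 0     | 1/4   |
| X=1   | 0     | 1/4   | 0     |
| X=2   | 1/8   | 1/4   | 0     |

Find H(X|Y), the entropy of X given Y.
Marginal P(Y) (column sums):
  P(Y=0) = 1/8 + 0 + 1/8 = 1/4
  P(Y=1) = 0 + 1/4 + 1/4 = 1/2
  P(Y=2) = 1/4 + 0 + 0 = 1/4

H(X|Y) = -Σ P(X,Y)·log₂ P(X|Y), where P(X|Y) = P(X,Y) / P(Y)
  (cells with P(X,Y) = 0 contribute 0)
  (X=0,Y=0): P(X|Y) = (1/8)/(1/4) = 1/2;  -(1/8)·log₂(1/2) = 0.1250
  (X=0,Y=2): P(X|Y) = (1/4)/(1/4) = 1;  -(1/4)·log₂(1) = 0.0000
  (X=1,Y=1): P(X|Y) = (1/4)/(1/2) = 1/2;  -(1/4)·log₂(1/2) = 0.2500
  (X=2,Y=0): P(X|Y) = (1/8)/(1/4) = 1/2;  -(1/8)·log₂(1/2) = 0.1250
  (X=2,Y=1): P(X|Y) = (1/4)/(1/2) = 1/2;  -(1/4)·log₂(1/2) = 0.2500
H(X|Y) = 0.1250 + 0.0000 + 0.2500 + 0.1250 + 0.2500
  = 0.7500 bits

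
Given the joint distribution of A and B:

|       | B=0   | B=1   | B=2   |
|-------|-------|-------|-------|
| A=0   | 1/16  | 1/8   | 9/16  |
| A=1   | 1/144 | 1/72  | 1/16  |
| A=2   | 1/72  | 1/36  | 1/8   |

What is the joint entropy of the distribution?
H(A,B) = -Σ P(A,B) log₂ P(A,B), summed over the non-zero cells:
H(A,B) = -[(1/16)·log₂(1/16) + (1/8)·log₂(1/8) + (9/16)·log₂(9/16) + (1/144)·log₂(1/144) + (1/72)·log₂(1/72) + (1/16)·log₂(1/16) + (1/72)·log₂(1/72) + (1/36)·log₂(1/36) + (1/8)·log₂(1/8)]
  = 0.2500 + 0.3750 + 0.4669 + 0.0498 + 0.0857 + 0.2500 + 0.0857 + 0.1436 + 0.3750
  = 2.0817 bits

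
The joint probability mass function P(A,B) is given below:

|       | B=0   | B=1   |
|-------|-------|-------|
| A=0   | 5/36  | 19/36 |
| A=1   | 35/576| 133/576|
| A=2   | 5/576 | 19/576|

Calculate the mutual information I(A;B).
Marginal P(A) (row sums):
  P(A=0) = 5/36 + 19/36 = 2/3
  P(A=1) = 35/576 + 133/576 = 7/24
  P(A=2) = 5/576 + 19/576 = 1/24
Marginal P(B) (column sums):
  P(B=0) = 5/36 + 35/576 + 5/576 = 5/24
  P(B=1) = 19/36 + 133/576 + 19/576 = 19/24

H(A) = -[(2/3)·log₂(2/3) + (7/24)·log₂(7/24) + (1/24)·log₂(1/24)]
  = 0.3900 + 0.5185 + 0.1910
  = 1.0995 bits
H(B) = -[(5/24)·log₂(5/24) + (19/24)·log₂(19/24)]
  = 0.4715 + 0.2668
  = 0.7383 bits
H(A,B) = -[(5/36)·log₂(5/36) + (19/36)·log₂(19/36) + (35/576)·log₂(35/576) + (133/576)·log₂(133/576) + (5/576)·log₂(5/576) + (19/576)·log₂(19/576)]
  = 0.3956 + 0.4866 + 0.2455 + 0.4883 + 0.0594 + 0.1624
  = 1.8378 bits

I(A;B) = H(A) + H(B) - H(A,B)
  = 1.0995 + 0.7383 - 1.8378
  = 0.0000 bits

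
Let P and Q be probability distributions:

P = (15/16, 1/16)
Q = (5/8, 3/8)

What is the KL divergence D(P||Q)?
D(P||Q) = Σ P(i) log₂(P(i)/Q(i))
  i=0: (15/16) × log₂((15/16)/(5/8)) = (15/16) × log₂(3/2) = 0.5484
  i=1: (1/16) × log₂((1/16)/(3/8)) = (1/16) × log₂(1/6) = -0.1616
D(P||Q) = 0.5484 - 0.1616
  = 0.3868 bits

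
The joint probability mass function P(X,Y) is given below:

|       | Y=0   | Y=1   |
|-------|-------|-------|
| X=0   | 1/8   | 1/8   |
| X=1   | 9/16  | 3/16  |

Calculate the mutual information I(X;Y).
Marginal P(X) (row sums):
  P(X=0) = 1/8 + 1/8 = 1/4
  P(X=1) = 9/16 + 3/16 = 3/4
Marginal P(Y) (column sums):
  P(Y=0) = 1/8 + 9/16 = 11/16
  P(Y=1) = 1/8 + 3/16 = 5/16

H(X) = -[(1/4)·log₂(1/4) + (3/4)·log₂(3/4)]
  = 0.5000 + 0.3113
  = 0.8113 bits
H(Y) = -[(11/16)·log₂(11/16) + (5/16)·log₂(5/16)]
  = 0.3716 + 0.5244
  = 0.8960 bits
H(X,Y) = -[(1/8)·log₂(1/8) + (1/8)·log₂(1/8) + (9/16)·log₂(9/16) + (3/16)·log₂(3/16)]
  = 0.3750 + 0.3750 + 0.4669 + 0.4528
  = 1.6697 bits

I(X;Y) = H(X) + H(Y) - H(X,Y)
  = 0.8113 + 0.8960 - 1.6697
  = 0.0376 bits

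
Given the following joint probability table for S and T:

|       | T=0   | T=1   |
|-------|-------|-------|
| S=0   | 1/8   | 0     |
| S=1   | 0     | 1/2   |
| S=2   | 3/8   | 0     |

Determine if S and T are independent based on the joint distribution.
Marginal P(S) (row sums):
  P(S=0) = 1/8 + 0 = 1/8
  P(S=1) = 0 + 1/2 = 1/2
  P(S=2) = 3/8 + 0 = 3/8
Marginal P(T) (column sums):
  P(T=0) = 1/8 + 0 + 3/8 = 1/2
  P(T=1) = 0 + 1/2 + 0 = 1/2

S and T are independent iff P(S=i,T=j) = P(S=i)·P(T=j) for every cell.
  P(S=0)·P(T=0) = 1/8 × 1/2 = 1/16, but P(S=0,T=0) = 1/8 ✗

No, S and T are not independent. Quantitatively, I(S;T) > 0:

H(S) = -[(1/8)·log₂(1/8) + (1/2)·log₂(1/2) + (3/8)·log₂(3/8)]
  = 0.3750 + 0.5000 + 0.5306
  = 1.4056 bits
H(T) = -[(1/2)·log₂(1/2) + (1/2)·log₂(1/2)]
  = 0.5000 + 0.5000
  = 1.0000 bits
H(S,T) = -[(1/8)·log₂(1/8) + (1/2)·log₂(1/2) + (3/8)·log₂(3/8)]
  = 0.3750 + 0.5000 + 0.5306
  = 1.4056 bits
I(S;T) = H(S) + H(T) - H(S,T) = 1.4056 + 1.0000 - 1.4056 = 1.0000 bits > 0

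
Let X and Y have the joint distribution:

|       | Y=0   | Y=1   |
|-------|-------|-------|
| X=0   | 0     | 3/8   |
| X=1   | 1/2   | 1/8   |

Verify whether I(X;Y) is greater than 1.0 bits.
Marginal P(X) (row sums):
  P(X=0) = 0 + 3/8 = 3/8
  P(X=1) = 1/2 + 1/8 = 5/8
Marginal P(Y) (column sums):
  P(Y=0) = 0 + 1/2 = 1/2
  P(Y=1) = 3/8 + 1/8 = 1/2

H(X) = -[(3/8)·log₂(3/8) + (5/8)·log₂(5/8)]
  = 0.5306 + 0.4238
  = 0.9544 bits
H(Y) = -[(1/2)·log₂(1/2) + (1/2)·log₂(1/2)]
  = 0.5000 + 0.5000
  = 1.0000 bits
H(X,Y) = -[(3/8)·log₂(3/8) + (1/2)·log₂(1/2) + (1/8)·log₂(1/8)]
  = 0.5306 + 0.5000 + 0.3750
  = 1.4056 bits

I(X;Y) = H(X) + H(Y) - H(X,Y)
  = 0.9544 + 1.0000 - 1.4056
  = 0.5488 bits

No. I(X;Y) = 0.5488 bits, which is ≤ 1.0 bits.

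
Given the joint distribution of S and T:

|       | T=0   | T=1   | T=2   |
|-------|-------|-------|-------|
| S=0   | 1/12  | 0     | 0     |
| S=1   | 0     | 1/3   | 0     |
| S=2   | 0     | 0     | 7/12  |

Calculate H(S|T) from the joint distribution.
Marginal P(T) (column sums):
  P(T=0) = 1/12 + 0 + 0 = 1/12
  P(T=1) = 0 + 1/3 + 0 = 1/3
  P(T=2) = 0 + 0 + 7/12 = 7/12

H(S|T) = -Σ P(S,T)·log₂ P(S|T), where P(S|T) = P(S,T) / P(T)
  (cells with P(S,T) = 0 contribute 0)
  (S=0,T=0): P(S|T) = (1/12)/(1/12) = 1;  -(1/12)·log₂(1) = 0.0000
  (S=1,T=1): P(S|T) = (1/3)/(1/3) = 1;  -(1/3)·log₂(1) = 0.0000
  (S=2,T=2): P(S|T) = (7/12)/(7/12) = 1;  -(7/12)·log₂(1) = 0.0000
H(S|T) = 0.0000 + 0.0000 + 0.0000
  = 0.0000 bits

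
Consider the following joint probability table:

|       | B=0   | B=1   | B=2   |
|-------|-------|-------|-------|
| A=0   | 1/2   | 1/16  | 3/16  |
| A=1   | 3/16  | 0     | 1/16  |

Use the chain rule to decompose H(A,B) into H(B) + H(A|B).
By the chain rule: H(A,B) = H(B) + H(A|B)

Marginal P(B) (column sums):
  P(B=0) = 1/2 + 3/16 = 11/16
  P(B=1) = 1/16 + 0 = 1/16
  P(B=2) = 3/16 + 1/16 = 1/4
H(B) = -[(11/16)·log₂(11/16) + (1/16)·log₂(1/16) + (1/4)·log₂(1/4)]
  = 0.3716 + 0.2500 + 0.5000
  = 1.1216 bits
H(A|B) = -Σ P(A,B)·log₂ P(A|B), where P(A|B) = P(A,B) / P(B)
  (cells with P(A,B) = 0 contribute 0)
  (A=0,B=0): P(A|B) = (1/2)/(11/16) = 8/11;  -(1/2)·log₂(8/11) = 0.2297
  (A=0,B=1): P(A|B) = (1/16)/(1/16) = 1;  -(1/16)·log₂(1) = 0.0000
  (A=0,B=2): P(A|B) = (3/16)/(1/4) = 3/4;  -(3/16)·log₂(3/4) = 0.0778
  (A=1,B=0): P(A|B) = (3/16)/(11/16) = 3/11;  -(3/16)·log₂(3/11) = 0.3515
  (A=1,B=2): P(A|B) = (1/16)/(1/4) = 1/4;  -(1/16)·log₂(1/4) = 0.1250
H(A|B) = 0.2297 + 0.0000 + 0.0778 + 0.3515 + 0.1250
  = 0.7840 bits

H(A,B) = H(B) + H(A|B) = 1.1216 + 0.7840 = 1.9056 bits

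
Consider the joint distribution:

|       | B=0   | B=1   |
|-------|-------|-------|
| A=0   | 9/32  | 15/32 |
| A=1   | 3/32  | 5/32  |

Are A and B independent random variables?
Marginal P(A) (row sums):
  P(A=0) = 9/32 + 15/32 = 3/4
  P(A=1) = 3/32 + 5/32 = 1/4
Marginal P(B) (column sums):
  P(B=0) = 9/32 + 3/32 = 3/8
  P(B=1) = 15/32 + 5/32 = 5/8

A and B are independent iff P(A=i,B=j) = P(A=i)·P(B=j) for every cell.
  P(A=0)·P(B=0) = 3/4 × 3/8 = 9/32 = P(A=0,B=0) ✓
  P(A=0)·P(B=1) = 3/4 × 5/8 = 15/32 = P(A=0,B=1) ✓
  P(A=1)·P(B=0) = 1/4 × 3/8 = 3/32 = P(A=1,B=0) ✓
  P(A=1)·P(B=1) = 1/4 × 5/8 = 5/32 = P(A=1,B=1) ✓

Yes, A and B are independent: every cell factors, so I(A;B) = 0 bits.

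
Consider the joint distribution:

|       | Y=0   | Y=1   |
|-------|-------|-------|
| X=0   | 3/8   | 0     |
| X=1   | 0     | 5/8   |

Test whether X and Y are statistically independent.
Marginal P(X) (row sums):
  P(X=0) = 3/8 + 0 = 3/8
  P(X=1) = 0 + 5/8 = 5/8
Marginal P(Y) (column sums):
  P(Y=0) = 3/8 + 0 = 3/8
  P(Y=1) = 0 + 5/8 = 5/8

X and Y are independent iff P(X=i,Y=j) = P(X=i)·P(Y=j) for every cell.
  P(X=0)·P(Y=0) = 3/8 × 3/8 = 9/64, but P(X=0,Y=0) = 3/8 ✗

No, X and Y are not independent. Quantitatively, I(X;Y) > 0:

H(X) = -[(3/8)·log₂(3/8) + (5/8)·log₂(5/8)]
  = 0.5306 + 0.4238
  = 0.9544 bits
H(Y) = -[(3/8)·log₂(3/8) + (5/8)·log₂(5/8)]
  = 0.5306 + 0.4238
  = 0.9544 bits
H(X,Y) = -[(3/8)·log₂(3/8) + (5/8)·log₂(5/8)]
  = 0.5306 + 0.4238
  = 0.9544 bits
I(X;Y) = H(X) + H(Y) - H(X,Y) = 0.9544 + 0.9544 - 0.9544 = 0.9544 bits > 0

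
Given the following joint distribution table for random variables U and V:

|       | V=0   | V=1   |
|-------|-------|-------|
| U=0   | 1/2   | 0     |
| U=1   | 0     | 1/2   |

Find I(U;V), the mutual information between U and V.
Marginal P(U) (row sums):
  P(U=0) = 1/2 + 0 = 1/2
  P(U=1) = 0 + 1/2 = 1/2
Marginal P(V) (column sums):
  P(V=0) = 1/2 + 0 = 1/2
  P(V=1) = 0 + 1/2 = 1/2

H(U) = -[(1/2)·log₂(1/2) + (1/2)·log₂(1/2)]
  = 0.5000 + 0.5000
  = 1.0000 bits
H(V) = -[(1/2)·log₂(1/2) + (1/2)·log₂(1/2)]
  = 0.5000 + 0.5000
  = 1.0000 bits
H(U,V) = -[(1/2)·log₂(1/2) + (1/2)·log₂(1/2)]
  = 0.5000 + 0.5000
  = 1.0000 bits

I(U;V) = H(U) + H(V) - H(U,V)
  = 1.0000 + 1.0000 - 1.0000
  = 1.0000 bits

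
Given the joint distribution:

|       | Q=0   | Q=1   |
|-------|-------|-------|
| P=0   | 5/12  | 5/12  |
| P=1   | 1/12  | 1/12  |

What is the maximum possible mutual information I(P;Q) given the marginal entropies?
The upper bound on mutual information is I(P;Q) ≤ min(H(P), H(Q)).

Marginal P(P) (row sums):
  P(P=0) = 5/12 + 5/12 = 5/6
  P(P=1) = 1/12 + 1/12 = 1/6
Marginal P(Q) (column sums):
  P(Q=0) = 5/12 + 1/12 = 1/2
  P(Q=1) = 5/12 + 1/12 = 1/2

H(P) = -[(5/6)·log₂(5/6) + (1/6)·log₂(1/6)]
  = 0.2192 + 0.4308
  = 0.6500 bits
H(Q) = -[(1/2)·log₂(1/2) + (1/2)·log₂(1/2)]
  = 0.5000 + 0.5000
  = 1.0000 bits

Maximum possible I(P;Q) = min(0.6500, 1.0000) = 0.6500 bits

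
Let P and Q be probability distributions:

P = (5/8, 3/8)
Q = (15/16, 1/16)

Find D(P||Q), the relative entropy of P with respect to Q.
D(P||Q) = Σ P(i) log₂(P(i)/Q(i))
  i=0: (5/8) × log₂((5/8)/(15/16)) = (5/8) × log₂(2/3) = -0.3656
  i=1: (3/8) × log₂((3/8)/(1/16)) = (3/8) × log₂(6) = 0.9694
D(P||Q) = -0.3656 + 0.9694
  = 0.6038 bits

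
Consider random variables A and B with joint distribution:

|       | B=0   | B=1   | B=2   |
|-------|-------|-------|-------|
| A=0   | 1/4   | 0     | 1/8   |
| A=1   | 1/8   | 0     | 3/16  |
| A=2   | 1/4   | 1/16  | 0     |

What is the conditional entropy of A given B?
Marginal P(B) (column sums):
  P(B=0) = 1/4 + 1/8 + 1/4 = 5/8
  P(B=1) = 0 + 0 + 1/16 = 1/16
  P(B=2) = 1/8 + 3/16 + 0 = 5/16

H(A|B) = -Σ P(A,B)·log₂ P(A|B), where P(A|B) = P(A,B) / P(B)
  (cells with P(A,B) = 0 contribute 0)
  (A=0,B=0): P(A|B) = (1/4)/(5/8) = 2/5;  -(1/4)·log₂(2/5) = 0.3305
  (A=0,B=2): P(A|B) = (1/8)/(5/16) = 2/5;  -(1/8)·log₂(2/5) = 0.1652
  (A=1,B=0): P(A|B) = (1/8)/(5/8) = 1/5;  -(1/8)·log₂(1/5) = 0.2902
  (A=1,B=2): P(A|B) = (3/16)/(5/16) = 3/5;  -(3/16)·log₂(3/5) = 0.1382
  (A=2,B=0): P(A|B) = (1/4)/(5/8) = 2/5;  -(1/4)·log₂(2/5) = 0.3305
  (A=2,B=1): P(A|B) = (1/16)/(1/16) = 1;  -(1/16)·log₂(1) = 0.0000
H(A|B) = 0.3305 + 0.1652 + 0.2902 + 0.1382 + 0.3305 + 0.0000
  = 1.2546 bits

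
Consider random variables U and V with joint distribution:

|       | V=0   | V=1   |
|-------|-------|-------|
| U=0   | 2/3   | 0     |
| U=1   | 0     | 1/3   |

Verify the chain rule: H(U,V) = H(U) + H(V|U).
Left side:
H(U,V) = -[(2/3)·log₂(2/3) + (1/3)·log₂(1/3)]
  = 0.3900 + 0.5283
  = 0.9183 bits

Right side:
Marginal P(U) (row sums):
  P(U=0) = 2/3 + 0 = 2/3
  P(U=1) = 0 + 1/3 = 1/3
H(U) = -[(2/3)·log₂(2/3) + (1/3)·log₂(1/3)]
  = 0.3900 + 0.5283
  = 0.9183 bits
H(V|U) = -Σ P(U,V)·log₂ P(V|U), where P(V|U) = P(U,V) / P(U)
  (cells with P(U,V) = 0 contribute 0)
  (U=0,V=0): P(V|U) = (2/3)/(2/3) = 1;  -(2/3)·log₂(1) = 0.0000
  (U=1,V=1): P(V|U) = (1/3)/(1/3) = 1;  -(1/3)·log₂(1) = 0.0000
H(V|U) = 0.0000 + 0.0000
  = 0.0000 bits
H(U) + H(V|U) = 0.9183 + 0.0000 = 0.9183 bits

Both sides equal 0.9183 bits, so the chain rule holds ✓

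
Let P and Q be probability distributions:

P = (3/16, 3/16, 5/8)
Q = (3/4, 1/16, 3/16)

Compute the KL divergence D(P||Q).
D(P||Q) = Σ P(i) log₂(P(i)/Q(i))
  i=0: (3/16) × log₂((3/16)/(3/4)) = (3/16) × log₂(1/4) = -0.3750
  i=1: (3/16) × log₂((3/16)/(1/16)) = (3/16) × log₂(3) = 0.2972
  i=2: (5/8) × log₂((5/8)/(3/16)) = (5/8) × log₂(10/3) = 1.0856
D(P||Q) = -0.3750 + 0.2972 + 1.0856
  = 1.0078 bits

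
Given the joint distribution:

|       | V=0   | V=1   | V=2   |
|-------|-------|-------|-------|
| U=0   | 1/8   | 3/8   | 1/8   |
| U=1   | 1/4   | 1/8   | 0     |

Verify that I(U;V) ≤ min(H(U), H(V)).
Marginal P(U) (row sums):
  P(U=0) = 1/8 + 3/8 + 1/8 = 5/8
  P(U=1) = 1/4 + 1/8 + 0 = 3/8
Marginal P(V) (column sums):
  P(V=0) = 1/8 + 1/4 = 3/8
  P(V=1) = 3/8 + 1/8 = 1/2
  P(V=2) = 1/8 + 0 = 1/8

H(U) = -[(5/8)·log₂(5/8) + (3/8)·log₂(3/8)]
  = 0.4238 + 0.5306
  = 0.9544 bits
H(V) = -[(3/8)·log₂(3/8) + (1/2)·log₂(1/2) + (1/8)·log₂(1/8)]
  = 0.5306 + 0.5000 + 0.3750
  = 1.4056 bits
H(U,V) = -[(1/8)·log₂(1/8) + (3/8)·log₂(3/8) + (1/8)·log₂(1/8) + (1/4)·log₂(1/4) + (1/8)·log₂(1/8)]
  = 0.3750 + 0.5306 + 0.3750 + 0.5000 + 0.3750
  = 2.1556 bits

I(U;V) = H(U) + H(V) - H(U,V)
  = 0.9544 + 1.4056 - 2.1556
  = 0.2044 bits

min(H(U), H(V)) = min(0.9544, 1.4056) = 0.9544 bits
Since 0.2044 ≤ 0.9544, the bound is satisfied ✓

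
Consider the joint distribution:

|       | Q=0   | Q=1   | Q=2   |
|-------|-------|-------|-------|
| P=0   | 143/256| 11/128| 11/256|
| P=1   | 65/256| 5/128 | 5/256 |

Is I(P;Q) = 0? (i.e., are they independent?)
Marginal P(P) (row sums):
  P(P=0) = 143/256 + 11/128 + 11/256 = 11/16
  P(P=1) = 65/256 + 5/128 + 5/256 = 5/16
Marginal P(Q) (column sums):
  P(Q=0) = 143/256 + 65/256 = 13/16
  P(Q=1) = 11/128 + 5/128 = 1/8
  P(Q=2) = 11/256 + 5/256 = 1/16

P and Q are independent iff P(P=i,Q=j) = P(P=i)·P(Q=j) for every cell.
  P(P=0)·P(Q=0) = 11/16 × 13/16 = 143/256 = P(P=0,Q=0) ✓
  P(P=0)·P(Q=1) = 11/16 × 1/8 = 11/128 = P(P=0,Q=1) ✓
  P(P=0)·P(Q=2) = 11/16 × 1/16 = 11/256 = P(P=0,Q=2) ✓
  P(P=1)·P(Q=0) = 5/16 × 13/16 = 65/256 = P(P=1,Q=0) ✓
  P(P=1)·P(Q=1) = 5/16 × 1/8 = 5/128 = P(P=1,Q=1) ✓
  P(P=1)·P(Q=2) = 5/16 × 1/16 = 5/256 = P(P=1,Q=2) ✓

Yes, P and Q are independent: every cell factors, so I(P;Q) = 0 bits.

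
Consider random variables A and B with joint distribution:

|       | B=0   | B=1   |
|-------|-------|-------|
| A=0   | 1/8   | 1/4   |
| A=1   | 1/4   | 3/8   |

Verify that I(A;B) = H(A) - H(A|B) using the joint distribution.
Left side, from I(A;B) = H(A) + H(B) - H(A,B):
Marginal P(A) (row sums):
  P(A=0) = 1/8 + 1/4 = 3/8
  P(A=1) = 1/4 + 3/8 = 5/8
Marginal P(B) (column sums):
  P(B=0) = 1/8 + 1/4 = 3/8
  P(B=1) = 1/4 + 3/8 = 5/8

H(A) = -[(3/8)·log₂(3/8) + (5/8)·log₂(5/8)]
  = 0.5306 + 0.4238
  = 0.9544 bits
H(B) = -[(3/8)·log₂(3/8) + (5/8)·log₂(5/8)]
  = 0.5306 + 0.4238
  = 0.9544 bits
H(A,B) = -[(1/8)·log₂(1/8) + (1/4)·log₂(1/4) + (1/4)·log₂(1/4) + (3/8)·log₂(3/8)]
  = 0.3750 + 0.5000 + 0.5000 + 0.5306
  = 1.9056 bits

I(A;B) = H(A) + H(B) - H(A,B)
  = 0.9544 + 0.9544 - 1.9056
  = 0.0032 bits

Right side, with H(A|B) computed directly from the conditional probabilities:
H(A|B) = -Σ P(A,B)·log₂ P(A|B), where P(A|B) = P(A,B) / P(B)
  (A=0,B=0): P(A|B) = (1/8)/(3/8) = 1/3;  -(1/8)·log₂(1/3) = 0.1981
  (A=0,B=1): P(A|B) = (1/4)/(5/8) = 2/5;  -(1/4)·log₂(2/5) = 0.3305
  (A=1,B=0): P(A|B) = (1/4)/(3/8) = 2/3;  -(1/4)·log₂(2/3) = 0.1462
  (A=1,B=1): P(A|B) = (3/8)/(5/8) = 3/5;  -(3/8)·log₂(3/5) = 0.2764
H(A|B) = 0.1981 + 0.3305 + 0.1462 + 0.2764
  = 0.9512 bits
H(A) - H(A|B) = 0.9544 - 0.9512 = 0.0032 bits

Both sides equal 0.0032 bits, so I(A;B) = H(A) - H(A|B) ✓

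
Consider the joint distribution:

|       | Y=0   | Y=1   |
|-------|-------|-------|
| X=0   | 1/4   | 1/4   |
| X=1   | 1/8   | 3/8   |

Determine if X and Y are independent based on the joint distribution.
Marginal P(X) (row sums):
  P(X=0) = 1/4 + 1/4 = 1/2
  P(X=1) = 1/8 + 3/8 = 1/2
Marginal P(Y) (column sums):
  P(Y=0) = 1/4 + 1/8 = 3/8
  P(Y=1) = 1/4 + 3/8 = 5/8

X and Y are independent iff P(X=i,Y=j) = P(X=i)·P(Y=j) for every cell.
  P(X=0)·P(Y=0) = 1/2 × 3/8 = 3/16, but P(X=0,Y=0) = 1/4 ✗

No, X and Y are not independent. Quantitatively, I(X;Y) > 0:

H(X) = -[(1/2)·log₂(1/2) + (1/2)·log₂(1/2)]
  = 0.5000 + 0.5000
  = 1.0000 bits
H(Y) = -[(3/8)·log₂(3/8) + (5/8)·log₂(5/8)]
  = 0.5306 + 0.4238
  = 0.9544 bits
H(X,Y) = -[(1/4)·log₂(1/4) + (1/4)·log₂(1/4) + (1/8)·log₂(1/8) + (3/8)·log₂(3/8)]
  = 0.5000 + 0.5000 + 0.3750 + 0.5306
  = 1.9056 bits
I(X;Y) = H(X) + H(Y) - H(X,Y) = 1.0000 + 0.9544 - 1.9056 = 0.0488 bits > 0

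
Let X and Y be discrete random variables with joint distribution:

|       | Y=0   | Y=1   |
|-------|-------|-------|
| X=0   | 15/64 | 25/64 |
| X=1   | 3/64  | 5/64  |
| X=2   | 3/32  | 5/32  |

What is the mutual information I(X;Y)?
Marginal P(X) (row sums):
  P(X=0) = 15/64 + 25/64 = 5/8
  P(X=1) = 3/64 + 5/64 = 1/8
  P(X=2) = 3/32 + 5/32 = 1/4
Marginal P(Y) (column sums):
  P(Y=0) = 15/64 + 3/64 + 3/32 = 3/8
  P(Y=1) = 25/64 + 5/64 + 5/32 = 5/8

H(X) = -[(5/8)·log₂(5/8) + (1/8)·log₂(1/8) + (1/4)·log₂(1/4)]
  = 0.4238 + 0.3750 + 0.5000
  = 1.2988 bits
H(Y) = -[(3/8)·log₂(3/8) + (5/8)·log₂(5/8)]
  = 0.5306 + 0.4238
  = 0.9544 bits
H(X,Y) = -[(15/64)·log₂(15/64) + (25/64)·log₂(25/64) + (3/64)·log₂(3/64) + (5/64)·log₂(5/64) + (3/32)·log₂(3/32) + (5/32)·log₂(5/32)]
  = 0.4906 + 0.5297 + 0.2070 + 0.2873 + 0.3202 + 0.4184
  = 2.2532 bits

I(X;Y) = H(X) + H(Y) - H(X,Y)
  = 1.2988 + 0.9544 - 2.2532
  = 0.0000 bits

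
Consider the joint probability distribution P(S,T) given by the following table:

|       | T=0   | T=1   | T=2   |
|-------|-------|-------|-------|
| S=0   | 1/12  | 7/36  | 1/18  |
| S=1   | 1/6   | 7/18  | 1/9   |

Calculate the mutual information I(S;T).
Marginal P(S) (row sums):
  P(S=0) = 1/12 + 7/36 + 1/18 = 1/3
  P(S=1) = 1/6 + 7/18 + 1/9 = 2/3
Marginal P(T) (column sums):
  P(T=0) = 1/12 + 1/6 = 1/4
  P(T=1) = 7/36 + 7/18 = 7/12
  P(T=2) = 1/18 + 1/9 = 1/6

H(S) = -[(1/3)·log₂(1/3) + (2/3)·log₂(2/3)]
  = 0.5283 + 0.3900
  = 0.9183 bits
H(T) = -[(1/4)·log₂(1/4) + (7/12)·log₂(7/12) + (1/6)·log₂(1/6)]
  = 0.5000 + 0.4536 + 0.4308
  = 1.3844 bits
H(S,T) = -[(1/12)·log₂(1/12) + (7/36)·log₂(7/36) + (1/18)·log₂(1/18) + (1/6)·log₂(1/6) + (7/18)·log₂(7/18) + (1/9)·log₂(1/9)]
  = 0.2987 + 0.4594 + 0.2317 + 0.4308 + 0.5299 + 0.3522
  = 2.3027 bits

I(S;T) = H(S) + H(T) - H(S,T)
  = 0.9183 + 1.3844 - 2.3027
  = 0.0000 bits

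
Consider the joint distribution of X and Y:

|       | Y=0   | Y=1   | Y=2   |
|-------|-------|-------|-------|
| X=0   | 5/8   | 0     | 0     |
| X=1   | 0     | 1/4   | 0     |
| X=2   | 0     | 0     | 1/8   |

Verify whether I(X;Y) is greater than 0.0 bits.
Marginal P(X) (row sums):
  P(X=0) = 5/8 + 0 + 0 = 5/8
  P(X=1) = 0 + 1/4 + 0 = 1/4
  P(X=2) = 0 + 0 + 1/8 = 1/8
Marginal P(Y) (column sums):
  P(Y=0) = 5/8 + 0 + 0 = 5/8
  P(Y=1) = 0 + 1/4 + 0 = 1/4
  P(Y=2) = 0 + 0 + 1/8 = 1/8

H(X) = -[(5/8)·log₂(5/8) + (1/4)·log₂(1/4) + (1/8)·log₂(1/8)]
  = 0.4238 + 0.5000 + 0.3750
  = 1.2988 bits
H(Y) = -[(5/8)·log₂(5/8) + (1/4)·log₂(1/4) + (1/8)·log₂(1/8)]
  = 0.4238 + 0.5000 + 0.3750
  = 1.2988 bits
H(X,Y) = -[(5/8)·log₂(5/8) + (1/4)·log₂(1/4) + (1/8)·log₂(1/8)]
  = 0.4238 + 0.5000 + 0.3750
  = 1.2988 bits

I(X;Y) = H(X) + H(Y) - H(X,Y)
  = 1.2988 + 1.2988 - 1.2988
  = 1.2988 bits

Yes. I(X;Y) = 1.2988 bits, which is > 0.0 bits.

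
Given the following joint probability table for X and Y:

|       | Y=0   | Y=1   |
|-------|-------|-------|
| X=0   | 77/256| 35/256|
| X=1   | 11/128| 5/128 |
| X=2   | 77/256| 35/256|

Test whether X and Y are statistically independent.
Marginal P(X) (row sums):
  P(X=0) = 77/256 + 35/256 = 7/16
  P(X=1) = 11/128 + 5/128 = 1/8
  P(X=2) = 77/256 + 35/256 = 7/16
Marginal P(Y) (column sums):
  P(Y=0) = 77/256 + 11/128 + 77/256 = 11/16
  P(Y=1) = 35/256 + 5/128 + 35/256 = 5/16

X and Y are independent iff P(X=i,Y=j) = P(X=i)·P(Y=j) for every cell.
  P(X=0)·P(Y=0) = 7/16 × 11/16 = 77/256 = P(X=0,Y=0) ✓
  P(X=0)·P(Y=1) = 7/16 × 5/16 = 35/256 = P(X=0,Y=1) ✓
  P(X=1)·P(Y=0) = 1/8 × 11/16 = 11/128 = P(X=1,Y=0) ✓
  P(X=1)·P(Y=1) = 1/8 × 5/16 = 5/128 = P(X=1,Y=1) ✓
  P(X=2)·P(Y=0) = 7/16 × 11/16 = 77/256 = P(X=2,Y=0) ✓
  P(X=2)·P(Y=1) = 7/16 × 5/16 = 35/256 = P(X=2,Y=1) ✓

Yes, X and Y are independent: every cell factors, so I(X;Y) = 0 bits.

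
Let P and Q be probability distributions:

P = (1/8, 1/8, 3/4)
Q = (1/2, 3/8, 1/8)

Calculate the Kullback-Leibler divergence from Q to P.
D(P||Q) = Σ P(i) log₂(P(i)/Q(i))
  i=0: (1/8) × log₂((1/8)/(1/2)) = (1/8) × log₂(1/4) = -0.2500
  i=1: (1/8) × log₂((1/8)/(3/8)) = (1/8) × log₂(1/3) = -0.1981
  i=2: (3/4) × log₂((3/4)/(1/8)) = (3/4) × log₂(6) = 1.9387
D(P||Q) = -0.2500 - 0.1981 + 1.9387
  = 1.4906 bits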